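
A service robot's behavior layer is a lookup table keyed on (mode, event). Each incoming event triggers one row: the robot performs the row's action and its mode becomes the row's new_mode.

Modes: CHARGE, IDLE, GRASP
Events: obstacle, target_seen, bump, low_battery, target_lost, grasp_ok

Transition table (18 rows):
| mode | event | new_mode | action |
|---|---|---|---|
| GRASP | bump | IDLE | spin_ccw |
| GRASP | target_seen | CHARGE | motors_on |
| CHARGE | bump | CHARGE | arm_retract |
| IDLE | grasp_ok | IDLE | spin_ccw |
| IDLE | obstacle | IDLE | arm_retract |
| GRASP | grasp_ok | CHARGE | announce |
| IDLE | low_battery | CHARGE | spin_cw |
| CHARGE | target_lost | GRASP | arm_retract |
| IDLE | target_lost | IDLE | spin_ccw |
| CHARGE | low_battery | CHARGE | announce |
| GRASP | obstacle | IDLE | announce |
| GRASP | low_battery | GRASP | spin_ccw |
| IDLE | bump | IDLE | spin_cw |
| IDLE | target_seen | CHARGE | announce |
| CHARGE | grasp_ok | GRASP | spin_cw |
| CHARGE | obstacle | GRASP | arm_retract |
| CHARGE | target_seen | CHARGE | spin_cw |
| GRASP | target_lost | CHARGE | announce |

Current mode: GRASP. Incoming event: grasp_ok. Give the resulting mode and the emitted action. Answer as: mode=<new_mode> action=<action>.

current mode = GRASP; filter table to that mode:
  (GRASP, bump) → (IDLE, spin_ccw)
  (GRASP, target_seen) → (CHARGE, motors_on)
  (GRASP, grasp_ok) → (CHARGE, announce)  ← event matches
  (GRASP, obstacle) → (IDLE, announce)
  (GRASP, low_battery) → (GRASP, spin_ccw)
  (GRASP, target_lost) → (CHARGE, announce)
event = grasp_ok selects (CHARGE, announce)

mode=CHARGE action=announce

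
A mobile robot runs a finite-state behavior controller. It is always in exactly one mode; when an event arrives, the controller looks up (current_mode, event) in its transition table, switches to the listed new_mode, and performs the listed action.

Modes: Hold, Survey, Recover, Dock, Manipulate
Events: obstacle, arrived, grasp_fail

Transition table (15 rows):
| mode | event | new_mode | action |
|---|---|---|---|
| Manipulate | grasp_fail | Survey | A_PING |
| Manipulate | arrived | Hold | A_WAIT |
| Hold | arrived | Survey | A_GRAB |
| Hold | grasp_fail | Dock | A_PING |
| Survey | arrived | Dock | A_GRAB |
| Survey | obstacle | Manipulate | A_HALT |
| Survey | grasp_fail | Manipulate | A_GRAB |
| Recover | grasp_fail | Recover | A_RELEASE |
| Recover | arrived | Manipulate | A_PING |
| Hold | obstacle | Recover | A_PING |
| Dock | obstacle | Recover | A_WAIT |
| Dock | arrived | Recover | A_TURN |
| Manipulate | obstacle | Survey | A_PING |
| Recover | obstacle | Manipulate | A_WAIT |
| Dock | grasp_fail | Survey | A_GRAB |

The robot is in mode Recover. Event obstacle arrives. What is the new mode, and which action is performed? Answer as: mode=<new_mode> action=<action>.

current mode = Recover; filter table to that mode:
  (Recover, grasp_fail) → (Recover, A_RELEASE)
  (Recover, arrived) → (Manipulate, A_PING)
  (Recover, obstacle) → (Manipulate, A_WAIT)  ← event matches
event = obstacle selects (Manipulate, A_WAIT)

mode=Manipulate action=A_WAIT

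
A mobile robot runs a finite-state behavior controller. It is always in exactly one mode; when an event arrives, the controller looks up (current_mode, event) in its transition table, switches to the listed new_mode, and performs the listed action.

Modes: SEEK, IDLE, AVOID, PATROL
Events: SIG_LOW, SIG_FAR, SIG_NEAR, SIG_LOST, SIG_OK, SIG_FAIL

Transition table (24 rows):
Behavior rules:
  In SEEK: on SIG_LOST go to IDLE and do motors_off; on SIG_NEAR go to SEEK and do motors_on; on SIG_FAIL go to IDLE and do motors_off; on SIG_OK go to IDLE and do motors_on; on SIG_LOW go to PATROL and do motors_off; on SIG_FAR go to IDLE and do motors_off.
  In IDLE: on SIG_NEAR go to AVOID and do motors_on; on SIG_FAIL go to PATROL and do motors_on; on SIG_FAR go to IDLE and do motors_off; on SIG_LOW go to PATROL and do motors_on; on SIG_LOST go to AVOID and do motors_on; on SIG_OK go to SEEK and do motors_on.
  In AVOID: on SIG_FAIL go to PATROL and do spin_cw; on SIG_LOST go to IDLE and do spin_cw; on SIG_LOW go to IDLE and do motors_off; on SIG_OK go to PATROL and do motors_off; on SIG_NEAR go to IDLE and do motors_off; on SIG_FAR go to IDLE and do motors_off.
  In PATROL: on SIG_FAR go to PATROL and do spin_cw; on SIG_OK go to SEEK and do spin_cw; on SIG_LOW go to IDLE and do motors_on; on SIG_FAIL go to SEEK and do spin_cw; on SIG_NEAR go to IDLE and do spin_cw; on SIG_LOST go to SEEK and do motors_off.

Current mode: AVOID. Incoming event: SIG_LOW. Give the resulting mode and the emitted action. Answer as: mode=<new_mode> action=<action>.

current mode = AVOID; filter table to that mode:
  (AVOID, SIG_FAIL) → (PATROL, spin_cw)
  (AVOID, SIG_LOST) → (IDLE, spin_cw)
  (AVOID, SIG_LOW) → (IDLE, motors_off)  ← event matches
  (AVOID, SIG_OK) → (PATROL, motors_off)
  (AVOID, SIG_NEAR) → (IDLE, motors_off)
  (AVOID, SIG_FAR) → (IDLE, motors_off)
event = SIG_LOW selects (IDLE, motors_off)

mode=IDLE action=motors_off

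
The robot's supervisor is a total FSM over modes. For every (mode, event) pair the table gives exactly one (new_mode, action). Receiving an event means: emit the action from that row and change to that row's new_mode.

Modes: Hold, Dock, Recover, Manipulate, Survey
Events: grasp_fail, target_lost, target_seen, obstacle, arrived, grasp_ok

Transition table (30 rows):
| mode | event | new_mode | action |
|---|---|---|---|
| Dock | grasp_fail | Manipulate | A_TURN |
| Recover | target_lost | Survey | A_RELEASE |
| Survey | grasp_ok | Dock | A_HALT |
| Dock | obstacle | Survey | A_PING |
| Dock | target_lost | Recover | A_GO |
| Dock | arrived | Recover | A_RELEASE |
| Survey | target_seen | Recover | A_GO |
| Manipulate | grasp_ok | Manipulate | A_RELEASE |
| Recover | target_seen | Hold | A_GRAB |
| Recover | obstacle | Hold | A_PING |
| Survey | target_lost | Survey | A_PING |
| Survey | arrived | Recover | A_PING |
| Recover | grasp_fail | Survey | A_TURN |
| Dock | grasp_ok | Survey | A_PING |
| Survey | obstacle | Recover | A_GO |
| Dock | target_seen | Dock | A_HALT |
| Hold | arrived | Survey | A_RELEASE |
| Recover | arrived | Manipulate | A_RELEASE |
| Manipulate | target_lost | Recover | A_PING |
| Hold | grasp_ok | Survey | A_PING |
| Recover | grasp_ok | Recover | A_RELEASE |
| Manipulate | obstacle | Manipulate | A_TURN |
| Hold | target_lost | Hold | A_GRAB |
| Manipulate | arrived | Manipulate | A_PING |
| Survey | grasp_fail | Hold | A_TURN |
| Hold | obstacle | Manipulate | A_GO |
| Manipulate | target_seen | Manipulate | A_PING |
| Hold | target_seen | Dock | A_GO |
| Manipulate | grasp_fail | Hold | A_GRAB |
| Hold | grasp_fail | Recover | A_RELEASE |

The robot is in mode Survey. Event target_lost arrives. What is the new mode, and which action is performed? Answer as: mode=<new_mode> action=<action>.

current mode = Survey; filter table to that mode:
  (Survey, grasp_ok) → (Dock, A_HALT)
  (Survey, target_seen) → (Recover, A_GO)
  (Survey, target_lost) → (Survey, A_PING)  ← event matches
  (Survey, arrived) → (Recover, A_PING)
  (Survey, obstacle) → (Recover, A_GO)
  (Survey, grasp_fail) → (Hold, A_TURN)
event = target_lost selects (Survey, A_PING)

mode=Survey action=A_PING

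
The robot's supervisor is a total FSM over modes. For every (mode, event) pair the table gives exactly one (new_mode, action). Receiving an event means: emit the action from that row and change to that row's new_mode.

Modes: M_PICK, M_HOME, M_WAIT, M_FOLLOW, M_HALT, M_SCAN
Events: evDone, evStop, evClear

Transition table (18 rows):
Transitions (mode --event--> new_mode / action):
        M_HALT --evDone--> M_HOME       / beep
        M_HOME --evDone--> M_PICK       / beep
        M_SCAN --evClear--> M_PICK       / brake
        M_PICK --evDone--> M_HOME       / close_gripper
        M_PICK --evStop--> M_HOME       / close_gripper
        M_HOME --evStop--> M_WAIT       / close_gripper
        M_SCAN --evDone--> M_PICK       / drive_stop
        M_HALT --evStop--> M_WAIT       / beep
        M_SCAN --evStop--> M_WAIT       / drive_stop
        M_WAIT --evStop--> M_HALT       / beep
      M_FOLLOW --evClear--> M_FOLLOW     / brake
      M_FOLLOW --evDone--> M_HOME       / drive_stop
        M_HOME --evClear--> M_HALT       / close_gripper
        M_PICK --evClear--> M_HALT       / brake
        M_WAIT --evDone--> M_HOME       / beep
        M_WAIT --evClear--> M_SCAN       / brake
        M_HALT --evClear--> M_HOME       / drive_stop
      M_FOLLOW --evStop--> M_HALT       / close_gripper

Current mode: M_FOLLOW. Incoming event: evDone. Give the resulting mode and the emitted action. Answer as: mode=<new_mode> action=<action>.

mode=M_HOME action=drive_stop

current mode = M_FOLLOW; filter table to that mode:
  (M_FOLLOW, evClear) → (M_FOLLOW, brake)
  (M_FOLLOW, evDone) → (M_HOME, drive_stop)  ← event matches
  (M_FOLLOW, evStop) → (M_HALT, close_gripper)
event = evDone selects (M_HOME, drive_stop)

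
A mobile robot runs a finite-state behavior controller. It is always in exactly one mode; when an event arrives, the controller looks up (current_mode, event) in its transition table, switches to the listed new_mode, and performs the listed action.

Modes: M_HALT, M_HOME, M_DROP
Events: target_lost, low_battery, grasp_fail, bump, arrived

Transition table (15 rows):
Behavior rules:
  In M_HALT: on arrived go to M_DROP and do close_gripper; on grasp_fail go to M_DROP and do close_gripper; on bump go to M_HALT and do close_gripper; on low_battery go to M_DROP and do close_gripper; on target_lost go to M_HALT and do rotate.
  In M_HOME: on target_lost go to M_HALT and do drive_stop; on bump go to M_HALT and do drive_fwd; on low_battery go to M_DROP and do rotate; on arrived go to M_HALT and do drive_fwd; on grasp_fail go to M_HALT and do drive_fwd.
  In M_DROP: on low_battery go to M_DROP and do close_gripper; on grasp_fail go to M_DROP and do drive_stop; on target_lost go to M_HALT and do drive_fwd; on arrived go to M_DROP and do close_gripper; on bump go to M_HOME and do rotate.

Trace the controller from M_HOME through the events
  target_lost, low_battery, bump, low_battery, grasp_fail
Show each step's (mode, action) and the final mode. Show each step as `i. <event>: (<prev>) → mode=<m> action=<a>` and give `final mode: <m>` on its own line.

1. target_lost: (M_HOME) → mode=M_HALT action=drive_stop
2. low_battery: (M_HALT) → mode=M_DROP action=close_gripper
3. bump: (M_DROP) → mode=M_HOME action=rotate
4. low_battery: (M_HOME) → mode=M_DROP action=rotate
5. grasp_fail: (M_DROP) → mode=M_DROP action=drive_stop

final mode: M_DROP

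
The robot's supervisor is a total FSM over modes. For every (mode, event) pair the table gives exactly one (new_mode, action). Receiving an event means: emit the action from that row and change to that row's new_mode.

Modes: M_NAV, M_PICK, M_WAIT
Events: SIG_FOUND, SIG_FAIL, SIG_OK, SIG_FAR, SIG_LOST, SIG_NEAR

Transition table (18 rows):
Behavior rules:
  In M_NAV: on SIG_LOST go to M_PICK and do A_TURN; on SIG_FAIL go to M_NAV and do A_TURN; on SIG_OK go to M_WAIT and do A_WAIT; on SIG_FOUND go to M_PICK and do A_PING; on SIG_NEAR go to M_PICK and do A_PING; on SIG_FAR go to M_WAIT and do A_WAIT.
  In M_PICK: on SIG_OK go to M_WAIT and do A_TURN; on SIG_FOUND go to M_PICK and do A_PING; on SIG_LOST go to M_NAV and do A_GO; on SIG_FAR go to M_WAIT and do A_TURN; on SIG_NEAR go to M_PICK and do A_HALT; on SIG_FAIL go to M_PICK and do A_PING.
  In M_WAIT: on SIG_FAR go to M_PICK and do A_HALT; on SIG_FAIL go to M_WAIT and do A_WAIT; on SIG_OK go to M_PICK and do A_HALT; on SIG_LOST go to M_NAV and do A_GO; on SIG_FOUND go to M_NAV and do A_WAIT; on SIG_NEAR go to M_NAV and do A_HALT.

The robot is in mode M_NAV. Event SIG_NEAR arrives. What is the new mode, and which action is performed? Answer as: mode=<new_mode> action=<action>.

current mode = M_NAV; filter table to that mode:
  (M_NAV, SIG_LOST) → (M_PICK, A_TURN)
  (M_NAV, SIG_FAIL) → (M_NAV, A_TURN)
  (M_NAV, SIG_OK) → (M_WAIT, A_WAIT)
  (M_NAV, SIG_FOUND) → (M_PICK, A_PING)
  (M_NAV, SIG_NEAR) → (M_PICK, A_PING)  ← event matches
  (M_NAV, SIG_FAR) → (M_WAIT, A_WAIT)
event = SIG_NEAR selects (M_PICK, A_PING)

mode=M_PICK action=A_PING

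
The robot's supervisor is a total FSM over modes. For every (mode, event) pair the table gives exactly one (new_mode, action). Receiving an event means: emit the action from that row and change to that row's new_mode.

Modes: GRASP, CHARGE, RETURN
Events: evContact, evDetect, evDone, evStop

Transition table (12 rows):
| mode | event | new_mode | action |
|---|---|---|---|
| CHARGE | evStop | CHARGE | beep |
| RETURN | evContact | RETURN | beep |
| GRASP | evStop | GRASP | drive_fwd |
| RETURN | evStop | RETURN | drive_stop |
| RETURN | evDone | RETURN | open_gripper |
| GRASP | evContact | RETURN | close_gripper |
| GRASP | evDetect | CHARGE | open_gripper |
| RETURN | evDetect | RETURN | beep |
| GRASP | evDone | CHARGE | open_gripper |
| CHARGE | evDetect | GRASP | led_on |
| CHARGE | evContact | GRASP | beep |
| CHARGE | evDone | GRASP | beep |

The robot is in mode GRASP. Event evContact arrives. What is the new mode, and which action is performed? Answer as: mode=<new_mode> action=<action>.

current mode = GRASP; filter table to that mode:
  (GRASP, evStop) → (GRASP, drive_fwd)
  (GRASP, evContact) → (RETURN, close_gripper)  ← event matches
  (GRASP, evDetect) → (CHARGE, open_gripper)
  (GRASP, evDone) → (CHARGE, open_gripper)
event = evContact selects (RETURN, close_gripper)

mode=RETURN action=close_gripper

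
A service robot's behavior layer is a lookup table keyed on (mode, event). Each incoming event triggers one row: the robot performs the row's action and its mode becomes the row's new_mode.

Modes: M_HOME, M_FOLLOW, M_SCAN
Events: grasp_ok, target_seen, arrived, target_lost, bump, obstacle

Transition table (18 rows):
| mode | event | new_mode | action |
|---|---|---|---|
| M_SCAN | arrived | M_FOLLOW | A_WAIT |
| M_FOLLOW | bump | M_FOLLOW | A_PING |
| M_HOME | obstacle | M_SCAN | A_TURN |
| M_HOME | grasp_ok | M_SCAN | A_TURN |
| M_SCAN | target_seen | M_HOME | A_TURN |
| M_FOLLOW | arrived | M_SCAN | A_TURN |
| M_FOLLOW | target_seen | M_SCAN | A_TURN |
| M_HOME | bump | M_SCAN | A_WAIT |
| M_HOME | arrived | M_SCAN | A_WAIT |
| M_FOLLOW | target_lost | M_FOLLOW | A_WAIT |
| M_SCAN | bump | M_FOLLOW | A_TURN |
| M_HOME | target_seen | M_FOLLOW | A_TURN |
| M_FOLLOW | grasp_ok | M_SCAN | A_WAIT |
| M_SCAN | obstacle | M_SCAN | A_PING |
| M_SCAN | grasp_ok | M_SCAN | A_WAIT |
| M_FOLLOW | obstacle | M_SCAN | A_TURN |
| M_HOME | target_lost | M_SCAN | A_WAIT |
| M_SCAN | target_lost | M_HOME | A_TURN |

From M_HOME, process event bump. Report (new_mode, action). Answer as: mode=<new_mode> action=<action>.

current mode = M_HOME; filter table to that mode:
  (M_HOME, obstacle) → (M_SCAN, A_TURN)
  (M_HOME, grasp_ok) → (M_SCAN, A_TURN)
  (M_HOME, bump) → (M_SCAN, A_WAIT)  ← event matches
  (M_HOME, arrived) → (M_SCAN, A_WAIT)
  (M_HOME, target_seen) → (M_FOLLOW, A_TURN)
  (M_HOME, target_lost) → (M_SCAN, A_WAIT)
event = bump selects (M_SCAN, A_WAIT)

mode=M_SCAN action=A_WAIT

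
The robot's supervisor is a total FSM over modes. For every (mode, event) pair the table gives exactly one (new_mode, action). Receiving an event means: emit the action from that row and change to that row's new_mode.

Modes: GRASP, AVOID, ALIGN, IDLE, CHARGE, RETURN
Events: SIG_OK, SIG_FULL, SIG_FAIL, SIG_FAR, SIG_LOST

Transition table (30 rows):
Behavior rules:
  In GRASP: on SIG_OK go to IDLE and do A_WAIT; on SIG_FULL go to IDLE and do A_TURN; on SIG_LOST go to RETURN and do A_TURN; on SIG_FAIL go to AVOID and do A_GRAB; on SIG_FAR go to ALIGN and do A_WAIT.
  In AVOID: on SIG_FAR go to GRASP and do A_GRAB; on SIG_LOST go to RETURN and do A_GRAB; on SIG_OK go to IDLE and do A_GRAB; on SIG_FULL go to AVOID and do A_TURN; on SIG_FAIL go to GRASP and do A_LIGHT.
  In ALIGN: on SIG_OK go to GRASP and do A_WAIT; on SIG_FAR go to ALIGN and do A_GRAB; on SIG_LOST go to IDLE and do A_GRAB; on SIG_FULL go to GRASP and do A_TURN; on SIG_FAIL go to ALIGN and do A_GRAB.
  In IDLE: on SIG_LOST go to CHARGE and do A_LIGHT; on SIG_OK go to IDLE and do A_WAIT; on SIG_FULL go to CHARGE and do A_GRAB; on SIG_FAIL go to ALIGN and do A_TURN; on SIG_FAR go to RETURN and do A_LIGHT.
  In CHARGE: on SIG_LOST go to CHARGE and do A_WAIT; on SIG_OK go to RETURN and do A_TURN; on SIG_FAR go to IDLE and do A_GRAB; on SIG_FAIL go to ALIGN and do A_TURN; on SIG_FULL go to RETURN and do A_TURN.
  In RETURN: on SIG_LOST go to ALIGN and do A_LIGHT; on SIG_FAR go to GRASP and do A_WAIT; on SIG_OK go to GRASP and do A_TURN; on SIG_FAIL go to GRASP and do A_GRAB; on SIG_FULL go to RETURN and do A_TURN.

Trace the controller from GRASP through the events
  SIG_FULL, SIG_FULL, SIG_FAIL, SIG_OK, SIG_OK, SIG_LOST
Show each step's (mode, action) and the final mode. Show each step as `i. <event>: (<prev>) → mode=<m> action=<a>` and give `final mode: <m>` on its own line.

1. SIG_FULL: (GRASP) → mode=IDLE action=A_TURN
2. SIG_FULL: (IDLE) → mode=CHARGE action=A_GRAB
3. SIG_FAIL: (CHARGE) → mode=ALIGN action=A_TURN
4. SIG_OK: (ALIGN) → mode=GRASP action=A_WAIT
5. SIG_OK: (GRASP) → mode=IDLE action=A_WAIT
6. SIG_LOST: (IDLE) → mode=CHARGE action=A_LIGHT

final mode: CHARGE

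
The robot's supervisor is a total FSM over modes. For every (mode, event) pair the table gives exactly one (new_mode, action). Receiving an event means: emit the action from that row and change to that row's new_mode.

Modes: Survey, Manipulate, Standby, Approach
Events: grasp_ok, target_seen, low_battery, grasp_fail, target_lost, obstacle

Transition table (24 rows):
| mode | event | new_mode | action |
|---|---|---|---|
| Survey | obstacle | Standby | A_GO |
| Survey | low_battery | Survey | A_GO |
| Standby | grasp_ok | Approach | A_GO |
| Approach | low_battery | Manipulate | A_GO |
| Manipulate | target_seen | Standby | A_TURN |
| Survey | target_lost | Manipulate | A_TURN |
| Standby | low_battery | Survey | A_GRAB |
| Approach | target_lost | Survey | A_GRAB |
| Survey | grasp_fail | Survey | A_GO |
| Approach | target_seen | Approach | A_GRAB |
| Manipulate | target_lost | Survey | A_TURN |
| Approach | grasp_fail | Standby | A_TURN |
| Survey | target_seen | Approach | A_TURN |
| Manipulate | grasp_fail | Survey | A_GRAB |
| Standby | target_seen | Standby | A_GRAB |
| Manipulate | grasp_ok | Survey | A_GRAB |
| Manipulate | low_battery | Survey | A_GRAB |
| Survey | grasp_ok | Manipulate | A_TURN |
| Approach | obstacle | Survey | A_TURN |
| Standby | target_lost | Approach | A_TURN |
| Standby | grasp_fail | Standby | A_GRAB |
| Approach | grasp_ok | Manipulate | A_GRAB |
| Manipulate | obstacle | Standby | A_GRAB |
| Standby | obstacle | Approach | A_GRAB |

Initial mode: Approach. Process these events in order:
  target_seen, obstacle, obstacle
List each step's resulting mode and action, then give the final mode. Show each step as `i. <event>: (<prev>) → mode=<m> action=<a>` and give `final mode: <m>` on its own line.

1. target_seen: (Approach) → mode=Approach action=A_GRAB
2. obstacle: (Approach) → mode=Survey action=A_TURN
3. obstacle: (Survey) → mode=Standby action=A_GO

final mode: Standby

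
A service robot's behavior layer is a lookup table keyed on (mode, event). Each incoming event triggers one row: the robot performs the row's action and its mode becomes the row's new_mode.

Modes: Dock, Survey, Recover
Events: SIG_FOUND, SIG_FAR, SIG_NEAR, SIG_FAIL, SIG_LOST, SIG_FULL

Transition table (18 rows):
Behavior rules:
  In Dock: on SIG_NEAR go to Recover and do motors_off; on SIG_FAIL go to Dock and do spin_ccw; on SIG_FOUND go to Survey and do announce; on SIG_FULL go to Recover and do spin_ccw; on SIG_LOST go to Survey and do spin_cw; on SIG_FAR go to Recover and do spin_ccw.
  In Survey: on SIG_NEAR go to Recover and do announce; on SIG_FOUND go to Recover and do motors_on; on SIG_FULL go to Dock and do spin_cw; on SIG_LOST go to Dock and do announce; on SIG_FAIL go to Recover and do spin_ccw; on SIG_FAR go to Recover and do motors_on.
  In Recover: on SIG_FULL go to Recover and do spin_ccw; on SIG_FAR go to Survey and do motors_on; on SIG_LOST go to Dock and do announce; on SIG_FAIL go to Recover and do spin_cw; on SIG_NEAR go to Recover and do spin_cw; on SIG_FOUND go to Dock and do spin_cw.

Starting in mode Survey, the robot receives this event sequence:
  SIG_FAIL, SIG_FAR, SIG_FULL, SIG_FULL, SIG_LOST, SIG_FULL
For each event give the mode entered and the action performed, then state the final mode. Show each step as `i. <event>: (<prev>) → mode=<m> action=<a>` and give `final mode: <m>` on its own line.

final mode: Recover

1. SIG_FAIL: (Survey) → mode=Recover action=spin_ccw
2. SIG_FAR: (Recover) → mode=Survey action=motors_on
3. SIG_FULL: (Survey) → mode=Dock action=spin_cw
4. SIG_FULL: (Dock) → mode=Recover action=spin_ccw
5. SIG_LOST: (Recover) → mode=Dock action=announce
6. SIG_FULL: (Dock) → mode=Recover action=spin_ccw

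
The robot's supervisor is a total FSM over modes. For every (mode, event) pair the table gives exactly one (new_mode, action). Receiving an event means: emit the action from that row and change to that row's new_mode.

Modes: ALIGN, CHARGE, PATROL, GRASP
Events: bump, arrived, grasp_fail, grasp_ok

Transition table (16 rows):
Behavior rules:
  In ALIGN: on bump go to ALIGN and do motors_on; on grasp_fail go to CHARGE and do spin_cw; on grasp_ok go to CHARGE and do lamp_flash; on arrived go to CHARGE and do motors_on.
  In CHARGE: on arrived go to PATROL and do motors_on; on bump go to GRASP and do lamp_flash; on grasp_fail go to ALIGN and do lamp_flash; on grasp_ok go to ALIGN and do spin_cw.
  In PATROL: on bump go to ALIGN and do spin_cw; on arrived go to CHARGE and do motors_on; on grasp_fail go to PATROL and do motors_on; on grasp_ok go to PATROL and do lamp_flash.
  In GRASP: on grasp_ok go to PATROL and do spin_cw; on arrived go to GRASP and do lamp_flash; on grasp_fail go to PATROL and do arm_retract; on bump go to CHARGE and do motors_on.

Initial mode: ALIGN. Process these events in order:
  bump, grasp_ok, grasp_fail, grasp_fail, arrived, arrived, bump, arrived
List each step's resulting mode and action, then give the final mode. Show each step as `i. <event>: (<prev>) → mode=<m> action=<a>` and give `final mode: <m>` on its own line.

final mode: GRASP

1. bump: (ALIGN) → mode=ALIGN action=motors_on
2. grasp_ok: (ALIGN) → mode=CHARGE action=lamp_flash
3. grasp_fail: (CHARGE) → mode=ALIGN action=lamp_flash
4. grasp_fail: (ALIGN) → mode=CHARGE action=spin_cw
5. arrived: (CHARGE) → mode=PATROL action=motors_on
6. arrived: (PATROL) → mode=CHARGE action=motors_on
7. bump: (CHARGE) → mode=GRASP action=lamp_flash
8. arrived: (GRASP) → mode=GRASP action=lamp_flash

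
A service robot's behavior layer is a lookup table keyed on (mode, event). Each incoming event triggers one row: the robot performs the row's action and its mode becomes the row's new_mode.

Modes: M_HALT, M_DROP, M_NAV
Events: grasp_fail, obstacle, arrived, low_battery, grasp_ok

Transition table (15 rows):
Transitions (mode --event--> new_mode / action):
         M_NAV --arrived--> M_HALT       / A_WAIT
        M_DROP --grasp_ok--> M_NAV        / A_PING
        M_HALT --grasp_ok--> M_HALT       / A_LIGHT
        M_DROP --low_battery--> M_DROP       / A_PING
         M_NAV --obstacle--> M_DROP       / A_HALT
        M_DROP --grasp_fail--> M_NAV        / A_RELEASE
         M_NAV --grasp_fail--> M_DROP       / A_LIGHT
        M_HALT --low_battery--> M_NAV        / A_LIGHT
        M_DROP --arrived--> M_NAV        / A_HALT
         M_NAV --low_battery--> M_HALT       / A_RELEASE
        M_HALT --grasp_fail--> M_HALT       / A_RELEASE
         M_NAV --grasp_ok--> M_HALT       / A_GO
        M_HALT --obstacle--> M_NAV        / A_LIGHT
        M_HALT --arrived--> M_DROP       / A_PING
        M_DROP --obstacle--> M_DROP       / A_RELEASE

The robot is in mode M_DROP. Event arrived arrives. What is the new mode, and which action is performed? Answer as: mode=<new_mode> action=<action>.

current mode = M_DROP; filter table to that mode:
  (M_DROP, grasp_ok) → (M_NAV, A_PING)
  (M_DROP, low_battery) → (M_DROP, A_PING)
  (M_DROP, grasp_fail) → (M_NAV, A_RELEASE)
  (M_DROP, arrived) → (M_NAV, A_HALT)  ← event matches
  (M_DROP, obstacle) → (M_DROP, A_RELEASE)
event = arrived selects (M_NAV, A_HALT)

mode=M_NAV action=A_HALT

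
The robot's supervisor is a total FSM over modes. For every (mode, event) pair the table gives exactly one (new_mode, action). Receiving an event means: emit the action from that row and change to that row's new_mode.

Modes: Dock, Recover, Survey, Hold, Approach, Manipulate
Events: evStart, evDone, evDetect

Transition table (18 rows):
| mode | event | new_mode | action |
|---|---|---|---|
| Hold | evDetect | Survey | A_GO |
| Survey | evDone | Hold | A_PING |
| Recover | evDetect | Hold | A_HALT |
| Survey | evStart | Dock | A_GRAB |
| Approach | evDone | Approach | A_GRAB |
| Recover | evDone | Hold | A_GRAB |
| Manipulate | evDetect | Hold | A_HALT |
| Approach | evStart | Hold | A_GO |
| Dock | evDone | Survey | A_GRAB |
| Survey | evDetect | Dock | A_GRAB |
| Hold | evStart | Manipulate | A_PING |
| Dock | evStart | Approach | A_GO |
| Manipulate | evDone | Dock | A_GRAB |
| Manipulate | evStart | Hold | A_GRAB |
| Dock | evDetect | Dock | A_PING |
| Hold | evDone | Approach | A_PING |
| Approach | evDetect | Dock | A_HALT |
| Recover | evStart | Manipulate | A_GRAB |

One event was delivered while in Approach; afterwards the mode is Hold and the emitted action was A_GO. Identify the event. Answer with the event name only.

evStart

try evStart: (Approach, evStart) → (Hold, A_GO)  ← matches
try evDone: (Approach, evDone) → (Approach, A_GRAB)
try evDetect: (Approach, evDetect) → (Dock, A_HALT)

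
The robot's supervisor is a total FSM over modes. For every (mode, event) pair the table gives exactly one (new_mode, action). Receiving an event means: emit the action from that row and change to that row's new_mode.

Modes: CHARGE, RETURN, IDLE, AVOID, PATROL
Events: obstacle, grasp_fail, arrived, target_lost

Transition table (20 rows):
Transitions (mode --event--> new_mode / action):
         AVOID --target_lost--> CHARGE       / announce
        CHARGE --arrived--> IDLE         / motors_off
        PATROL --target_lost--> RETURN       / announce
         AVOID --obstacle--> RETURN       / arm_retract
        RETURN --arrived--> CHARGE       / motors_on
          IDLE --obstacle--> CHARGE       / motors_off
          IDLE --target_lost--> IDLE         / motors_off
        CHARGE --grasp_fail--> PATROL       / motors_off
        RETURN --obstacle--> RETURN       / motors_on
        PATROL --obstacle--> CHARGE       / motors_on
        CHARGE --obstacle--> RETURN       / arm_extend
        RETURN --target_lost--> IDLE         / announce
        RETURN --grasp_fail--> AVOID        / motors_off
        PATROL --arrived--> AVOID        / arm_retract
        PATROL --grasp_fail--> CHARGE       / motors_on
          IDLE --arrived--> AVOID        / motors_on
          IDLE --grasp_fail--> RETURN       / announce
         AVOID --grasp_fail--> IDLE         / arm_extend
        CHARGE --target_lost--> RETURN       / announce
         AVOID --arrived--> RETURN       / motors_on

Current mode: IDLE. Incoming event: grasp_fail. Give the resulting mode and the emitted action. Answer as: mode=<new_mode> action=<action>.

current mode = IDLE; filter table to that mode:
  (IDLE, obstacle) → (CHARGE, motors_off)
  (IDLE, target_lost) → (IDLE, motors_off)
  (IDLE, arrived) → (AVOID, motors_on)
  (IDLE, grasp_fail) → (RETURN, announce)  ← event matches
event = grasp_fail selects (RETURN, announce)

mode=RETURN action=announce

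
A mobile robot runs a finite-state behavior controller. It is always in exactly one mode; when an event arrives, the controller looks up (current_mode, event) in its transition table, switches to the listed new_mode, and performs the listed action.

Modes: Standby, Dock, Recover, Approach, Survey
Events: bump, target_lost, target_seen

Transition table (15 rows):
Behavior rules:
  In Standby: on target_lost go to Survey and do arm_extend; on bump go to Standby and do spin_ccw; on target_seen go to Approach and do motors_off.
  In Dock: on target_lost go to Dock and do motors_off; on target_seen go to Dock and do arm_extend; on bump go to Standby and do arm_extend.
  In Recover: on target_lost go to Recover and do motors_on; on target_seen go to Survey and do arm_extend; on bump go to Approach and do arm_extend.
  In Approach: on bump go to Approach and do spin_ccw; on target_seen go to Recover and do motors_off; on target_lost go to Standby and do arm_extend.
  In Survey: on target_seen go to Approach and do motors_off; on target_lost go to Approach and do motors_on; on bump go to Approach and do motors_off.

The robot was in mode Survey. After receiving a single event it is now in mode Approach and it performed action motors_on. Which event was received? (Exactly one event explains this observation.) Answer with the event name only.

target_lost

try bump: (Survey, bump) → (Approach, motors_off)
try target_lost: (Survey, target_lost) → (Approach, motors_on)  ← matches
try target_seen: (Survey, target_seen) → (Approach, motors_off)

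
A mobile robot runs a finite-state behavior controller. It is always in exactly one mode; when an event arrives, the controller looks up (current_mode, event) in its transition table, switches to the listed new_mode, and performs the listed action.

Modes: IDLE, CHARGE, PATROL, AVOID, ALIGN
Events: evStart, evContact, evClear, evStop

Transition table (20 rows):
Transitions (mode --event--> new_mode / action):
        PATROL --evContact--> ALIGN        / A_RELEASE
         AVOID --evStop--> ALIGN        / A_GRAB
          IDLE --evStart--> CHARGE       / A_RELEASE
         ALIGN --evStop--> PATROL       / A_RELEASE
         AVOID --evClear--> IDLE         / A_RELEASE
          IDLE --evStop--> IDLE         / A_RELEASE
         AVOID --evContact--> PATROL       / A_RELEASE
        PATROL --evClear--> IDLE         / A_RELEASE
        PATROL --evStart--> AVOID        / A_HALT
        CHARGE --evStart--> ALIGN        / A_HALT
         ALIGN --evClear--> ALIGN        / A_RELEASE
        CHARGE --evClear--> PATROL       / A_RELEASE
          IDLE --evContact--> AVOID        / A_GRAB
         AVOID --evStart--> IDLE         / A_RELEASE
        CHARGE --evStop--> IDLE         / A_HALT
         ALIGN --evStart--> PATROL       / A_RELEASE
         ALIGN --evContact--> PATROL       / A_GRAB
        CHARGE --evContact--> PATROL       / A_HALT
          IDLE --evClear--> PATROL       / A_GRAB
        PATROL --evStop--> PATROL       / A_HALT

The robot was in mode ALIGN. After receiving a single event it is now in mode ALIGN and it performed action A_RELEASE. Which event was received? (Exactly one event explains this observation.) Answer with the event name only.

evClear

try evStart: (ALIGN, evStart) → (PATROL, A_RELEASE)
try evContact: (ALIGN, evContact) → (PATROL, A_GRAB)
try evClear: (ALIGN, evClear) → (ALIGN, A_RELEASE)  ← matches
try evStop: (ALIGN, evStop) → (PATROL, A_RELEASE)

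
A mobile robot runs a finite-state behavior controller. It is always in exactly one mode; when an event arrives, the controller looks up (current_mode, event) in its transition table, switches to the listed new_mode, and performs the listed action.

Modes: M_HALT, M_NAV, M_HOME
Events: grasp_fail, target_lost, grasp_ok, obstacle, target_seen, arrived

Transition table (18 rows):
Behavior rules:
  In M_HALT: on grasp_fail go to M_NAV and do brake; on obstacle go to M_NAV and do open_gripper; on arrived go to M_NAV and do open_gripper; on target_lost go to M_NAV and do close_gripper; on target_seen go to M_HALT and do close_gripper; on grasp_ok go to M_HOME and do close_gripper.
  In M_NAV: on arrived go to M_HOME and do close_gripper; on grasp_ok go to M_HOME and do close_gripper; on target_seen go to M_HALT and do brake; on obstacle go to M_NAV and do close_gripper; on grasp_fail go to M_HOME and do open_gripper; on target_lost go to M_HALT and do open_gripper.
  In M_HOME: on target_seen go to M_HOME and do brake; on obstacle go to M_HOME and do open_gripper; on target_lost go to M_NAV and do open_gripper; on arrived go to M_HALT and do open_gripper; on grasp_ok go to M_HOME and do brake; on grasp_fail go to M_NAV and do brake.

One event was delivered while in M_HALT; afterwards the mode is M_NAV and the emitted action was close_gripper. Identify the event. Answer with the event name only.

target_lost

try grasp_fail: (M_HALT, grasp_fail) → (M_NAV, brake)
try target_lost: (M_HALT, target_lost) → (M_NAV, close_gripper)  ← matches
try grasp_ok: (M_HALT, grasp_ok) → (M_HOME, close_gripper)
try obstacle: (M_HALT, obstacle) → (M_NAV, open_gripper)
try target_seen: (M_HALT, target_seen) → (M_HALT, close_gripper)
try arrived: (M_HALT, arrived) → (M_NAV, open_gripper)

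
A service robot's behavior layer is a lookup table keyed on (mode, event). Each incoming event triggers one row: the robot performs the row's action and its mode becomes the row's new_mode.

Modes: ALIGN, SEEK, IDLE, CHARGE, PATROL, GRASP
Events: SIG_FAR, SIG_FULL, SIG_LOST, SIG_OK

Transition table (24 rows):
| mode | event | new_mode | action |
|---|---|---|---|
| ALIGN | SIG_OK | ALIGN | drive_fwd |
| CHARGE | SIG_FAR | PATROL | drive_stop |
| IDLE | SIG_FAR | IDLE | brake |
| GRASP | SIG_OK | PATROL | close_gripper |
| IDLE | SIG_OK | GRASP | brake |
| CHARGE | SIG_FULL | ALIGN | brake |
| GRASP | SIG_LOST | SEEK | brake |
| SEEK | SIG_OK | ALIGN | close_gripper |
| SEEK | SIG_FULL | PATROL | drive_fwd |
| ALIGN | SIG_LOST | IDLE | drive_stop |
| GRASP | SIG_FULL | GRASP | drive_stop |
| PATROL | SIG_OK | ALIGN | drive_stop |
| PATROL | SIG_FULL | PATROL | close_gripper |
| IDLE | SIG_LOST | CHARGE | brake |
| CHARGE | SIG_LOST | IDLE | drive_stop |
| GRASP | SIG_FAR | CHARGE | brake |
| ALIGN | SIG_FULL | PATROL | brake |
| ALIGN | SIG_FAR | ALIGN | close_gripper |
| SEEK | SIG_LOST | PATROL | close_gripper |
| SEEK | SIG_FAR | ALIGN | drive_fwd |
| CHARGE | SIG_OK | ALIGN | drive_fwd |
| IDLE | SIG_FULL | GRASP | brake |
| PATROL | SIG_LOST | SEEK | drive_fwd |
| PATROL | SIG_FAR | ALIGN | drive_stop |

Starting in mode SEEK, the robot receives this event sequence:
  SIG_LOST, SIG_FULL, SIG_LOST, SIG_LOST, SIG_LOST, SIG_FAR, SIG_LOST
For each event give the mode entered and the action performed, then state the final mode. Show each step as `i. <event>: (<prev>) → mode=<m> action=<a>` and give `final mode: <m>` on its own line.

1. SIG_LOST: (SEEK) → mode=PATROL action=close_gripper
2. SIG_FULL: (PATROL) → mode=PATROL action=close_gripper
3. SIG_LOST: (PATROL) → mode=SEEK action=drive_fwd
4. SIG_LOST: (SEEK) → mode=PATROL action=close_gripper
5. SIG_LOST: (PATROL) → mode=SEEK action=drive_fwd
6. SIG_FAR: (SEEK) → mode=ALIGN action=drive_fwd
7. SIG_LOST: (ALIGN) → mode=IDLE action=drive_stop

final mode: IDLE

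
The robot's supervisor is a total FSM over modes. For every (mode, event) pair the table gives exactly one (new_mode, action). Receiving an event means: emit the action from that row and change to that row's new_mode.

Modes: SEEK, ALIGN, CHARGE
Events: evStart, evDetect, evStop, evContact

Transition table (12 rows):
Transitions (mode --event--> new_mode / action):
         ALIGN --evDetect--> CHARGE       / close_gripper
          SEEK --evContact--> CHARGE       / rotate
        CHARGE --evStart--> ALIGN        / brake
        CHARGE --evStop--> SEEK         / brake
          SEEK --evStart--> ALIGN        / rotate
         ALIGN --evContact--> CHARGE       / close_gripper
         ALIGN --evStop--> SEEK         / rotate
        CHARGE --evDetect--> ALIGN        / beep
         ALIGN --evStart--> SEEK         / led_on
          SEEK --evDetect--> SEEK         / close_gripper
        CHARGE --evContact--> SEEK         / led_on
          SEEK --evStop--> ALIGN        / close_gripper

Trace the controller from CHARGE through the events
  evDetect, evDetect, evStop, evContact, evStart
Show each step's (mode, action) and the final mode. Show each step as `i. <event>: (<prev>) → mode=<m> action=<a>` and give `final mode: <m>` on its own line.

1. evDetect: (CHARGE) → mode=ALIGN action=beep
2. evDetect: (ALIGN) → mode=CHARGE action=close_gripper
3. evStop: (CHARGE) → mode=SEEK action=brake
4. evContact: (SEEK) → mode=CHARGE action=rotate
5. evStart: (CHARGE) → mode=ALIGN action=brake

final mode: ALIGN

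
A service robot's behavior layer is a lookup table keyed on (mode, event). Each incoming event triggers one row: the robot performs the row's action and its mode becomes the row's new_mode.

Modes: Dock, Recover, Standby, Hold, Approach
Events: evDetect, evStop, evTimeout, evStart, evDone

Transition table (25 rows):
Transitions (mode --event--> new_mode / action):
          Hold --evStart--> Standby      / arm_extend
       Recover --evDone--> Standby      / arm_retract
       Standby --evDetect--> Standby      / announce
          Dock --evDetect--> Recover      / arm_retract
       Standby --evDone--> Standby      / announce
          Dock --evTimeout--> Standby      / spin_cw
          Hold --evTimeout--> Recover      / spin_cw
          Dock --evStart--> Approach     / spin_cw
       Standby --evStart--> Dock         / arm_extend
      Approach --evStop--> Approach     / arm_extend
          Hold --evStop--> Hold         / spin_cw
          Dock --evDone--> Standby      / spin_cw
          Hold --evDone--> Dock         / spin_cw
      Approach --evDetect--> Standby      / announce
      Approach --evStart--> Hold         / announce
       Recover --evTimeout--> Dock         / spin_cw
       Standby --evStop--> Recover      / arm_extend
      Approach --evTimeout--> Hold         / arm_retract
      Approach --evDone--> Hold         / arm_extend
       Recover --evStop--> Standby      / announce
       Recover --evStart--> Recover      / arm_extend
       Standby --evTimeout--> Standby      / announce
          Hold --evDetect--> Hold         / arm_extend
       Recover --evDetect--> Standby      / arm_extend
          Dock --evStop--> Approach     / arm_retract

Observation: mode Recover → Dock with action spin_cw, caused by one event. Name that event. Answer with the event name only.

try evDetect: (Recover, evDetect) → (Standby, arm_extend)
try evStop: (Recover, evStop) → (Standby, announce)
try evTimeout: (Recover, evTimeout) → (Dock, spin_cw)  ← matches
try evStart: (Recover, evStart) → (Recover, arm_extend)
try evDone: (Recover, evDone) → (Standby, arm_retract)

evTimeout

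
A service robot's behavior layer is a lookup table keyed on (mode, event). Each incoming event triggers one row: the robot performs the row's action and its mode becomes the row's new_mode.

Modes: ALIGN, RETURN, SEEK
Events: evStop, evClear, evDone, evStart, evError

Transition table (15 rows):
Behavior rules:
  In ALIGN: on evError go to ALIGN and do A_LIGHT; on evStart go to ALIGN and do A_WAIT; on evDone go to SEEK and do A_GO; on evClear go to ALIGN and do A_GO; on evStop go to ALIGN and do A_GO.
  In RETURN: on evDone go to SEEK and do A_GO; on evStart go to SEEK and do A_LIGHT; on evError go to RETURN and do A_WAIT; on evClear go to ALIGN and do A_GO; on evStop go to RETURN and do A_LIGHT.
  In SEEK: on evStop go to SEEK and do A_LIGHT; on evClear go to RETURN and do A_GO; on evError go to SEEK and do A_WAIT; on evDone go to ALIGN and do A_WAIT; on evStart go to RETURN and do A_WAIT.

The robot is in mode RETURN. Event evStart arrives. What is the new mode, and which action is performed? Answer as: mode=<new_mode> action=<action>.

current mode = RETURN; filter table to that mode:
  (RETURN, evDone) → (SEEK, A_GO)
  (RETURN, evStart) → (SEEK, A_LIGHT)  ← event matches
  (RETURN, evError) → (RETURN, A_WAIT)
  (RETURN, evClear) → (ALIGN, A_GO)
  (RETURN, evStop) → (RETURN, A_LIGHT)
event = evStart selects (SEEK, A_LIGHT)

mode=SEEK action=A_LIGHT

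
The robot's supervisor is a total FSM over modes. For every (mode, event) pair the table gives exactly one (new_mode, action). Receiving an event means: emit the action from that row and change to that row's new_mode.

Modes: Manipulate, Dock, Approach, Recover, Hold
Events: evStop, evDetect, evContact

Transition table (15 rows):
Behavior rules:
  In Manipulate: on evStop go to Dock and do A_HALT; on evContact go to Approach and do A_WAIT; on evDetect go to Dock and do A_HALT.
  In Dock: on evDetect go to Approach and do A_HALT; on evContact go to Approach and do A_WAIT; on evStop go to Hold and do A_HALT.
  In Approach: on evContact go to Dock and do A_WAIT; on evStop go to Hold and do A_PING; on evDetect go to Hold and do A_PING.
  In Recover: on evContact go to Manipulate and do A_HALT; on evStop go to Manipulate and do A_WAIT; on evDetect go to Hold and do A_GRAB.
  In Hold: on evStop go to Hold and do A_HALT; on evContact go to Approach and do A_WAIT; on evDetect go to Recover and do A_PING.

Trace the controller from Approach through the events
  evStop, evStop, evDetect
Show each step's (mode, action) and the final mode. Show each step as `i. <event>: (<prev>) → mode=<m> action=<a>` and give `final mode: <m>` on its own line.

1. evStop: (Approach) → mode=Hold action=A_PING
2. evStop: (Hold) → mode=Hold action=A_HALT
3. evDetect: (Hold) → mode=Recover action=A_PING

final mode: Recover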